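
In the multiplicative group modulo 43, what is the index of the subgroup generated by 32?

3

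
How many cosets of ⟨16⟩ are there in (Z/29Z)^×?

4

Since 16 ∈ (Z/29Z)^×, its order divides φ(29) = 29 − 1 = 28 = 2^2 · 7.
Divisors of 28: 1, 2, 4, 7, 14, 28.
Test each divisor d:
16^1 ≡ 16
16^2 ≡ 24
16^4 ≡ 25
16^7 ≡ 1
So ord_29(16) = 7, hence |⟨16⟩| = 7.
[(Z/29Z)^× : ⟨16⟩] = 28/7 = 4.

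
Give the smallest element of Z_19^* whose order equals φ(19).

2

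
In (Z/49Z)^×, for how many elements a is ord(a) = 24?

φ(49) = φ(7^2) = 7·(7−1) = 42 = 2 · 3 · 7.
Since (Z/49Z)^× is cyclic of order 42, the number of elements of order d is φ(d) when d | 42 and 0 otherwise.
Here 42 is not a multiple of 24, so there are no elements of order 24.

0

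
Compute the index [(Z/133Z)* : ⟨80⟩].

By Lagrange's theorem, ord_133(80) divides φ(133) = φ(7·19) = (7−1)·(19−1) = 6·18 = 108 = 2^2 · 3^3.
Divisors of 108: 1, 2, 3, 4, 6, 9, 12, 18, 27, 36, 54, 108.
Check 80^d mod 133 for each divisor in increasing order:
80^1 ≡ 80 (mod 133)
80^2 ≡ 16 (mod 133)
80^3 ≡ 83 (mod 133)
80^4 ≡ 123 (mod 133)
80^6 ≡ 106 (mod 133)
80^9 ≡ 20 (mod 133)
80^12 ≡ 64 (mod 133)
80^18 ≡ 1 (mod 133) ✓
So ord_133(80) = 18, hence |⟨80⟩| = 18.
Index = |(Z/133Z)^×| / |⟨80⟩| = 108 / 18 = 6.

6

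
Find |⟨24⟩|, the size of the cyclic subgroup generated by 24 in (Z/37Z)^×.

36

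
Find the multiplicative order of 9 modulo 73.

6

By Lagrange's theorem, ord_73(9) divides φ(73) = 73 − 1 = 72 = 2^3 · 3^2.
Divisors of 72: 1, 2, 3, 4, 6, 8, 9, 12, 18, 24, 36, 72.
Test each divisor d:
9^1 ≡ 9
9^2 ≡ 8
9^3 ≡ 72
9^4 ≡ 64
9^6 ≡ 1
The smallest such exponent is 6, so the order of 9 is 6.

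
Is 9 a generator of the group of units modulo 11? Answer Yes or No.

φ(11) = 11 − 1 = 10 = 2 · 5.
It suffices to check that the order of 9 is not a proper divisor of 10: compute 9^(10/q) for q ∈ {2, 5}.
9^5 ≡ 1 (mod 11)  [q = 2: ≡ 1 ✗]
9^2 ≡ 4 (mod 11)  [q = 5: ≢ 1 ✓]
9^5 ≡ 1 shows ord(9) | 5, strictly less than φ(11); not a primitive root.

No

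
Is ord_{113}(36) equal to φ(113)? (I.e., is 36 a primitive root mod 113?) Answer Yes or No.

φ(113) = 113 − 1 = 112 = 2^4 · 7.
An element g generates (Z/113Z)^× iff g^(112/q) ≢ 1 (mod 113) for each prime q ∈ {2, 7}.
36^56 ≡ 1 (mod 113)  [q = 2: ≡ 1 ✗]
36^16 ≡ 109 (mod 113)  [q = 7: ≢ 1 ✓]
36^56 ≡ 1 shows ord(36) | 56, strictly less than φ(113); not a primitive root.

No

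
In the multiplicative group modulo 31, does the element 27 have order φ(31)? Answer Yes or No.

No

φ(31) = 31 − 1 = 30 = 2 · 3 · 5.
27 is a primitive root mod 31 iff 27^(φ(31)/q) ≢ 1 for every prime q | φ(31), i.e. q ∈ {2, 3, 5}.
27^15 ≡ 30 (mod 31)  [q = 2: ≢ 1 ✓]
27^10 ≡ 1 (mod 31)  [q = 3: ≡ 1 ✗]
27^6 ≡ 4 (mod 31)  [q = 5: ≢ 1 ✓]
27^10 ≡ 1 shows ord(27) | 10, strictly less than φ(31); not a primitive root.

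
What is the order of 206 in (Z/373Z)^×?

Since 206 ∈ (Z/373Z)^×, its order divides φ(373) = 373 − 1 = 372 = 2^2 · 3 · 31.
Divisors of 372: 1, 2, 3, 4, 6, 12, 31, 62, 93, 124, 186, 372.
Compute 206^d (mod 373) for the divisors d until we hit 1:
206^1 ≡ 206 (mod 373)
206^2 ≡ 287 (mod 373)
206^3 ≡ 188 (mod 373)
206^4 ≡ 309 (mod 373)
206^6 ≡ 282 (mod 373)
206^12 ≡ 75 (mod 373)
206^31 ≡ 104 (mod 373)
206^62 ≡ 372 (mod 373)
206^93 ≡ 269 (mod 373)
206^124 ≡ 1 (mod 373) ✓
So ord_373(206) = 124.

124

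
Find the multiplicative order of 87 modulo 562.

The order of 87 must divide φ(562) = φ(2)·φ(281) = 1·280 = 280 = 2^3 · 5 · 7.
Divisors of 280: 1, 2, 4, 5, 7, 8, 10, 14, 20, 28, 35, 40, 56, 70, 140, 280.
Compute 87^d (mod 562) for the divisors d until we hit 1:
87^1 ≡ 87 (mod 562)
87^2 ≡ 263 (mod 562)
87^4 ≡ 43 (mod 562)
87^5 ≡ 369 (mod 562)
87^7 ≡ 383 (mod 562)
87^8 ≡ 163 (mod 562)
87^10 ≡ 157 (mod 562)
87^14 ≡ 7 (mod 562)
87^20 ≡ 483 (mod 562)
87^28 ≡ 49 (mod 562)
87^35 ≡ 221 (mod 562)
87^40 ≡ 59 (mod 562)
87^56 ≡ 153 (mod 562)
87^70 ≡ 509 (mod 562)
87^140 ≡ 561 (mod 562)
87^280 ≡ 1 (mod 562) ✓
So ord_562(87) = 280.

280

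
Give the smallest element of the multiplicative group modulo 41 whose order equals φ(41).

6

φ(41) = 41 − 1 = 40 = 2^3 · 5.
Test candidates g = 2, 3, … against the prime factors q ∈ {2, 5} of φ(41): g is a generator iff g^(40/q) ≢ 1 for every such q.
g = 2: 2^20 ≡ 1 — hits 1, so not a primitive root.
g = 3: 3^20 ≡ 40; 3^8 ≡ 1 — hits 1, so not a primitive root.
g = 4: 4^20 ≡ 1 — hits 1, so not a primitive root.
g = 5: 5^20 ≡ 1 — hits 1, so not a primitive root.
g = 6: 6^20 ≡ 40; 6^8 ≡ 10 — none is 1, so 6 is a primitive root.
Hence the least primitive root of 41 is 6.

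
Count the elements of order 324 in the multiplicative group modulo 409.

φ(409) = 409 − 1 = 408 = 2^3 · 3 · 17.
In a cyclic group of order 408, there are φ(d) elements of order d for each divisor d of 408, and zero for non-divisors.
Since 324 ∤ 408, the count is 0.

0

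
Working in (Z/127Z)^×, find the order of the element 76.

21

The order of 76 must divide φ(127) = 127 − 1 = 126 = 2 · 3^2 · 7.
Divisors of 126: 1, 2, 3, 6, 7, 9, 14, 18, 21, 42, 63, 126.
Evaluate successive powers at the divisors of 126:
76^1 ≡ 76 (mod 127)
76^2 ≡ 61 (mod 127)
76^3 ≡ 64 (mod 127)
76^6 ≡ 32 (mod 127)
76^7 ≡ 19 (mod 127)
76^9 ≡ 16 (mod 127)
76^14 ≡ 107 (mod 127)
76^18 ≡ 2 (mod 127)
76^21 ≡ 1 (mod 127) ✓
Therefore the multiplicative order of 76 modulo 127 is 21.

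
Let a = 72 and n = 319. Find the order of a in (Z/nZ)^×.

140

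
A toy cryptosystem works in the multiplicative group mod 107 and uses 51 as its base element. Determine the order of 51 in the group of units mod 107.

106

The order of 51 must divide φ(107) = 107 − 1 = 106 = 2 · 53.
Divisors of 106: 1, 2, 53, 106.
Test each divisor d:
51^1 ≡ 51 (mod 107)
51^2 ≡ 33 (mod 107)
51^53 ≡ 106 (mod 107)
51^106 ≡ 1 (mod 107) ✓
The smallest such exponent is 106, so the order of 51 is 106.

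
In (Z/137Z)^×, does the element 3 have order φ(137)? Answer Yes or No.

φ(137) = 137 − 1 = 136 = 2^3 · 17.
It suffices to check that the order of 3 is not a proper divisor of 136: compute 3^(136/q) for q ∈ {2, 17}.
3^68 ≡ 136 (mod 137)  [q = 2: ≢ 1 ✓]
3^8 ≡ 122 (mod 137)  [q = 17: ≢ 1 ✓]
None equal 1, so ord_137(3) = 136: 3 is a primitive root.

Yes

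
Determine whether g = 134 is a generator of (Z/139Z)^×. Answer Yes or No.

Yes

φ(139) = 139 − 1 = 138 = 2 · 3 · 23.
It suffices to check that the order of 134 is not a proper divisor of 138: compute 134^(138/q) for q ∈ {2, 3, 23}.
134^69 ≡ 138 (mod 139)  [q = 2: ≢ 1 ✓]
134^46 ≡ 42 (mod 139)  [q = 3: ≢ 1 ✓]
134^6 ≡ 57 (mod 139)  [q = 23: ≢ 1 ✓]
All checks pass, so 134 has order 138 and is a primitive root modulo 139.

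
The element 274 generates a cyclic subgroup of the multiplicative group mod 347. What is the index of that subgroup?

1

ord(274) | φ(347) = 347 − 1 = 346 = 2 · 173.
Divisors of 346: 1, 2, 173, 346.
Check 274^d mod 347 for each divisor in increasing order:
274^1 ≡ 274 (mod 347)
274^2 ≡ 124 (mod 347)
274^173 ≡ 346 (mod 347)
274^346 ≡ 1 (mod 347) ✓
The order of 274 is 346, so the subgroup it generates has 346 elements.
[(Z/347Z)^× : ⟨274⟩] = 346/346 = 1.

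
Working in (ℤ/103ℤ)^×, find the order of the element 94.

ord(94) | φ(103) = 103 − 1 = 102 = 2 · 3 · 17.
Divisors of 102: 1, 2, 3, 6, 17, 34, 51, 102.
Check 94^d mod 103 for each divisor in increasing order:
94^1 ≡ 94
94^2 ≡ 81
94^3 ≡ 95
94^6 ≡ 64
94^17 ≡ 102
94^34 ≡ 1
So ord_103(94) = 34.

34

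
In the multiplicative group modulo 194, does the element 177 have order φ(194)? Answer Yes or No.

φ(194) = φ(2)·φ(97) = 1·96 = 96 = 2^5 · 3.
An element g generates (Z/194Z)^× iff g^(96/q) ≢ 1 (mod 194) for each prime q ∈ {2, 3}.
177^48 ≡ 193 (mod 194)  [q = 2: ≢ 1 ✓]
177^32 ≡ 61 (mod 194)  [q = 3: ≢ 1 ✓]
Every test exponent gives a nontrivial residue, hence 177 generates the full group.

Yes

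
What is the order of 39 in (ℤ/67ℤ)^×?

33

By Lagrange's theorem, ord_67(39) divides φ(67) = 67 − 1 = 66 = 2 · 3 · 11.
Divisors of 66: 1, 2, 3, 6, 11, 22, 33, 66.
Check 39^d mod 67 for each divisor in increasing order:
39^1 ≡ 39
39^2 ≡ 47
39^3 ≡ 24
39^6 ≡ 40
39^11 ≡ 29
39^22 ≡ 37
39^33 ≡ 1
The smallest such exponent is 33, so the order of 39 is 33.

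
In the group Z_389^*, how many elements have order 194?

96

φ(389) = 389 − 1 = 388 = 2^2 · 97.
Since (Z/389Z)^× is cyclic of order 388, the number of elements of order d is φ(d) when d | 388 and 0 otherwise.
194 = 2 · 97 divides 388, and φ(194) = 96.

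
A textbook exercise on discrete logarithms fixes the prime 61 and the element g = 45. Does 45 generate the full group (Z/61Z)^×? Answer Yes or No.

φ(61) = 61 − 1 = 60 = 2^2 · 3 · 5.
It suffices to check that the order of 45 is not a proper divisor of 60: compute 45^(60/q) for q ∈ {2, 3, 5}.
45^30 ≡ 1 (mod 61)  [q = 2: ≡ 1 ✗]
45^20 ≡ 47 (mod 61)  [q = 3: ≢ 1 ✓]
45^12 ≡ 34 (mod 61)  [q = 5: ≢ 1 ✓]
45^30 ≡ 1 shows ord(45) | 30, strictly less than φ(61); not a primitive root.

No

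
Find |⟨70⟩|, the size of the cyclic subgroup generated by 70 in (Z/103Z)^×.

102

The order of 70 must divide φ(103) = 103 − 1 = 102 = 2 · 3 · 17.
Divisors of 102: 1, 2, 3, 6, 17, 34, 51, 102.
Compute 70^d (mod 103) for the divisors d until we hit 1:
70^1 ≡ 70
70^2 ≡ 59
70^3 ≡ 10
70^6 ≡ 100
70^17 ≡ 57
70^34 ≡ 56
70^51 ≡ 102
70^102 ≡ 1
The smallest such exponent is 102, so the order of 70 is 102.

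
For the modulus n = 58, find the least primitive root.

φ(58) = φ(2)·φ(29) = 1·28 = 28 = 2^2 · 7.
g is a primitive root iff g^(28/q) ≢ 1 (mod 58) for each prime q ∈ {2, 7}.
g = 2: gcd(2, 58) = 2 > 1, not a unit — skip.
g = 3: 3^14 ≡ 57; 3^4 ≡ 23 — none is 1, so 3 is a primitive root.
So 3 is the smallest generator of (Z/58Z)^×.

3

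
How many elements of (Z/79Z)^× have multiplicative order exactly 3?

φ(79) = 79 − 1 = 78 = 2 · 3 · 13.
(Z/79Z)^× is cyclic (|G| = 78); a cyclic group of order m has exactly φ(d) elements of each order d | m, and none otherwise.
3 | 78, and φ(3) = 3 − 1 = 2.

2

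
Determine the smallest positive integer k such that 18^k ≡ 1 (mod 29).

The order of 18 must divide φ(29) = 29 − 1 = 28 = 2^2 · 7.
Divisors of 28: 1, 2, 4, 7, 14, 28.
Compute 18^d (mod 29) for the divisors d until we hit 1:
18^1 ≡ 18
18^2 ≡ 5
18^4 ≡ 25
18^7 ≡ 17
18^14 ≡ 28
18^28 ≡ 1
Hence ord(18) = 28.

28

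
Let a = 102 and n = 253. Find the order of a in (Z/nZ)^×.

110

By Lagrange's theorem, ord_253(102) divides φ(253) = φ(11·23) = (11−1)·(23−1) = 10·22 = 220 = 2^2 · 5 · 11.
Divisors of 220: 1, 2, 4, 5, 10, 11, 20, 22, 44, 55, 110, 220.
Compute 102^d (mod 253) for the divisors d until we hit 1:
102^1 ≡ 102 (mod 253)
102^2 ≡ 31 (mod 253)
102^4 ≡ 202 (mod 253)
102^5 ≡ 111 (mod 253)
102^10 ≡ 177 (mod 253)
102^11 ≡ 91 (mod 253)
102^20 ≡ 210 (mod 253)
102^22 ≡ 185 (mod 253)
102^44 ≡ 70 (mod 253)
102^55 ≡ 45 (mod 253)
102^110 ≡ 1 (mod 253) ✓
Therefore the multiplicative order of 102 modulo 253 is 110.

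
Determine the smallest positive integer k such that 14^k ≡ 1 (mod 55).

The order of 14 must divide φ(55) = φ(5·11) = (5−1)·(11−1) = 4·10 = 40 = 2^3 · 5.
Divisors of 40: 1, 2, 4, 5, 8, 10, 20, 40.
Check 14^d mod 55 for each divisor in increasing order:
14^1 ≡ 14
14^2 ≡ 31
14^4 ≡ 26
14^5 ≡ 34
14^8 ≡ 16
14^10 ≡ 1
So ord_55(14) = 10.

10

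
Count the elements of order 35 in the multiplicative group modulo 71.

φ(71) = 71 − 1 = 70 = 2 · 5 · 7.
In a cyclic group of order 70, there are φ(d) elements of order d for each divisor d of 70, and zero for non-divisors.
35 = 5 · 7 divides 70, and φ(35) = 24.

24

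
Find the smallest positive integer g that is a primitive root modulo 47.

φ(47) = 47 − 1 = 46 = 2 · 23.
g is a primitive root iff g^(46/q) ≢ 1 (mod 47) for each prime q ∈ {2, 23}.
g = 2: 2^23 ≡ 1 — hits 1, so not a primitive root.
g = 3: 3^23 ≡ 1 — hits 1, so not a primitive root.
g = 4: 4^23 ≡ 1 — hits 1, so not a primitive root.
g = 5: 5^23 ≡ 46; 5^2 ≡ 25 — none is 1, so 5 is a primitive root.
Hence the least primitive root of 47 is 5.

5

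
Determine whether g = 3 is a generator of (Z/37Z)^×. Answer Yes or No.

No

φ(37) = 37 − 1 = 36 = 2^2 · 3^2.
3 is a primitive root mod 37 iff 3^(φ(37)/q) ≢ 1 for every prime q | φ(37), i.e. q ∈ {2, 3}.
3^18 ≡ 1 (mod 37)  [q = 2: ≡ 1 ✗]
3^12 ≡ 10 (mod 37)  [q = 3: ≢ 1 ✓]
3^18 ≡ 1 shows ord(3) | 18, strictly less than φ(37); not a primitive root.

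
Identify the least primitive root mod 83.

φ(83) = 83 − 1 = 82 = 2 · 41.
Test candidates g = 2, 3, … against the prime factors q ∈ {2, 41} of φ(83): g is a generator iff g^(82/q) ≢ 1 for every such q.
g = 2: 2^41 ≡ 82; 2^2 ≡ 4 — none is 1, so 2 is a primitive root.
So 2 is the smallest generator of (Z/83Z)^×.

2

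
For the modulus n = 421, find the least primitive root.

φ(421) = 421 − 1 = 420 = 2^2 · 3 · 5 · 7.
Test candidates g = 2, 3, … against the prime factors q ∈ {2, 3, 5, 7} of φ(421): g is a generator iff g^(420/q) ≢ 1 for every such q.
g = 2: 2^210 ≡ 420; 2^140 ≡ 400; 2^84 ≡ 279; 2^60 ≡ 370 — none is 1, so 2 is a primitive root.
So 2 is the smallest generator of (Z/421Z)^×.

2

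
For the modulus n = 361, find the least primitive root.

φ(361) = φ(19^2) = 19·(19−1) = 342 = 2 · 3^2 · 19.
g is a primitive root iff g^(342/q) ≢ 1 (mod 361) for each prime q ∈ {2, 3, 19}.
g = 2: 2^171 ≡ 360; 2^114 ≡ 292; 2^18 ≡ 58 — none is 1, so 2 is a primitive root.
The smallest primitive root modulo 361 is 2.

2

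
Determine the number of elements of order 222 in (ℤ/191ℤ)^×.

0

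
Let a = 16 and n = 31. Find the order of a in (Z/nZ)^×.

5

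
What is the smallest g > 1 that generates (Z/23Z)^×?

5

φ(23) = 23 − 1 = 22 = 2 · 11.
Test candidates g = 2, 3, … against the prime factors q ∈ {2, 11} of φ(23): g is a generator iff g^(22/q) ≢ 1 for every such q.
g = 2: 2^11 ≡ 1 — hits 1, so not a primitive root.
g = 3: 3^11 ≡ 1 — hits 1, so not a primitive root.
g = 4: 4^11 ≡ 1 — hits 1, so not a primitive root.
g = 5: 5^11 ≡ 22; 5^2 ≡ 2 — none is 1, so 5 is a primitive root.
Hence the least primitive root of 23 is 5.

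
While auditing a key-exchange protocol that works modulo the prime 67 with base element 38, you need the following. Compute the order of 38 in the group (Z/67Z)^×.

Since 38 ∈ (Z/67Z)^×, its order divides φ(67) = 67 − 1 = 66 = 2 · 3 · 11.
Divisors of 66: 1, 2, 3, 6, 11, 22, 33, 66.
Check 38^d mod 67 for each divisor in increasing order:
38^1 ≡ 38 (mod 67)
38^2 ≡ 37 (mod 67)
38^3 ≡ 66 (mod 67)
38^6 ≡ 1 (mod 67) ✓
Therefore the multiplicative order of 38 modulo 67 is 6.

6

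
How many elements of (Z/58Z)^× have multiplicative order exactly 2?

φ(58) = φ(2)·φ(29) = 1·28 = 28 = 2^2 · 7.
(Z/58Z)^× is cyclic (|G| = 28); a cyclic group of order m has exactly φ(d) elements of each order d | m, and none otherwise.
2 | 28, and φ(2) = 2 − 1 = 1.

1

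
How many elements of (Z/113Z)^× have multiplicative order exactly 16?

8

φ(113) = 113 − 1 = 112 = 2^4 · 7.
In a cyclic group of order 112, there are φ(d) elements of order d for each divisor d of 112, and zero for non-divisors.
16 = 2^4 divides 112, and φ(16) = 8.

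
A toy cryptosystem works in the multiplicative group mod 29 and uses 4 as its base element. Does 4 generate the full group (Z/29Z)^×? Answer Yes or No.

No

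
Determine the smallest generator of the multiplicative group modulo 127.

3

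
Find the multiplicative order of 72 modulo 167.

83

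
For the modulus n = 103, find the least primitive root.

φ(103) = 103 − 1 = 102 = 2 · 3 · 17.
g is a primitive root iff g^(102/q) ≢ 1 (mod 103) for each prime q ∈ {2, 3, 17}.
g = 2: 2^51 ≡ 1 — hits 1, so not a primitive root.
g = 3: 3^51 ≡ 102; 3^34 ≡ 1 — hits 1, so not a primitive root.
g = 4: 4^51 ≡ 1 — hits 1, so not a primitive root.
g = 5: 5^51 ≡ 102; 5^34 ≡ 56; 5^6 ≡ 72 — none is 1, so 5 is a primitive root.
The smallest primitive root modulo 103 is 5.

5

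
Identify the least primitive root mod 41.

φ(41) = 41 − 1 = 40 = 2^3 · 5.
g is a primitive root iff g^(40/q) ≢ 1 (mod 41) for each prime q ∈ {2, 5}.
g = 2: 2^20 ≡ 1 — hits 1, so not a primitive root.
g = 3: 3^20 ≡ 40; 3^8 ≡ 1 — hits 1, so not a primitive root.
g = 4: 4^20 ≡ 1 — hits 1, so not a primitive root.
g = 5: 5^20 ≡ 1 — hits 1, so not a primitive root.
g = 6: 6^20 ≡ 40; 6^8 ≡ 10 — none is 1, so 6 is a primitive root.
The smallest primitive root modulo 41 is 6.

6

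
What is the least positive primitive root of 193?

5

φ(193) = 193 − 1 = 192 = 2^6 · 3.
Test candidates g = 2, 3, … against the prime factors q ∈ {2, 3} of φ(193): g is a generator iff g^(192/q) ≢ 1 for every such q.
g = 2: 2^96 ≡ 1 — hits 1, so not a primitive root.
g = 3: 3^96 ≡ 1 — hits 1, so not a primitive root.
g = 4: 4^96 ≡ 1 — hits 1, so not a primitive root.
g = 5: 5^96 ≡ 192; 5^64 ≡ 84 — none is 1, so 5 is a primitive root.
The smallest primitive root modulo 193 is 5.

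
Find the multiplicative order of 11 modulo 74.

Since 11 ∈ (Z/74Z)^×, its order divides φ(74) = φ(2)·φ(37) = 1·36 = 36 = 2^2 · 3^2.
Divisors of 36: 1, 2, 3, 4, 6, 9, 12, 18, 36.
Check 11^d mod 74 for each divisor in increasing order:
11^1 ≡ 11 (mod 74)
11^2 ≡ 47 (mod 74)
11^3 ≡ 73 (mod 74)
11^4 ≡ 63 (mod 74)
11^6 ≡ 1 (mod 74) ✓
So ord_74(11) = 6.

6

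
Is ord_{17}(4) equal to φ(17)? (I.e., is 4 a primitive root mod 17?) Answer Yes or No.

No

φ(17) = 17 − 1 = 16 = 2^4.
4 is a primitive root mod 17 iff 4^(φ(17)/q) ≢ 1 for every prime q | φ(17), i.e. q ∈ {2}.
4^8 ≡ 1 (mod 17)  [q = 2: ≡ 1 ✗]
4^8 ≡ 1 shows ord(4) | 8, strictly less than φ(17); not a primitive root.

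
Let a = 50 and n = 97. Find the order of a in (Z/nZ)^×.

By Lagrange's theorem, ord_97(50) divides φ(97) = 97 − 1 = 96 = 2^5 · 3.
Divisors of 96: 1, 2, 3, 4, 6, 8, 12, 16, 24, 32, 48, 96.
Check 50^d mod 97 for each divisor in increasing order:
50^1 ≡ 50 (mod 97)
50^2 ≡ 75 (mod 97)
50^3 ≡ 64 (mod 97)
50^4 ≡ 96 (mod 97)
50^6 ≡ 22 (mod 97)
50^8 ≡ 1 (mod 97) ✓
So ord_97(50) = 8.

8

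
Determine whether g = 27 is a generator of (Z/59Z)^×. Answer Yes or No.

No

φ(59) = 59 − 1 = 58 = 2 · 29.
27 is a primitive root mod 59 iff 27^(φ(59)/q) ≢ 1 for every prime q | φ(59), i.e. q ∈ {2, 29}.
27^29 ≡ 1 (mod 59)  [q = 2: ≡ 1 ✗]
27^2 ≡ 21 (mod 59)  [q = 29: ≢ 1 ✓]
27^29 ≡ 1 shows ord(27) | 29, strictly less than φ(59); not a primitive root.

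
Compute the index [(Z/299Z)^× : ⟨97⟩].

ord(97) | φ(299) = φ(13·23) = (13−1)·(23−1) = 12·22 = 264 = 2^3 · 3 · 11.
Divisors of 264: 1, 2, 3, 4, 6, 8, 11, 12, 22, 24, 33, 44, 66, 88, 132, 264.
Evaluate successive powers at the divisors of 264:
97^1 ≡ 97
97^2 ≡ 140
97^3 ≡ 125
97^4 ≡ 165
97^6 ≡ 77
97^8 ≡ 16
97^11 ≡ 206
97^12 ≡ 248
97^22 ≡ 277
97^24 ≡ 209
97^33 ≡ 252
97^44 ≡ 185
97^66 ≡ 116
97^88 ≡ 139
97^132 ≡ 1
The order of 97 is 132, so the subgroup it generates has 132 elements.
[(Z/299Z)^× : ⟨97⟩] = 264/132 = 2.

2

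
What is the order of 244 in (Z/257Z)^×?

128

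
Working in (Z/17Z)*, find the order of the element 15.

8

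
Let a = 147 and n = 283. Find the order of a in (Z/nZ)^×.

282

The order of 147 must divide φ(283) = 283 − 1 = 282 = 2 · 3 · 47.
Divisors of 282: 1, 2, 3, 6, 47, 94, 141, 282.
Check 147^d mod 283 for each divisor in increasing order:
147^1 ≡ 147 (mod 283)
147^2 ≡ 101 (mod 283)
147^3 ≡ 131 (mod 283)
147^6 ≡ 181 (mod 283)
147^47 ≡ 45 (mod 283)
147^94 ≡ 44 (mod 283)
147^141 ≡ 282 (mod 283)
147^282 ≡ 1 (mod 283) ✓
So ord_283(147) = 282.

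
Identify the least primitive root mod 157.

φ(157) = 157 − 1 = 156 = 2^2 · 3 · 13.
g is a primitive root iff g^(156/q) ≢ 1 (mod 157) for each prime q ∈ {2, 3, 13}.
g = 2: 2^78 ≡ 156; 2^52 ≡ 1 — hits 1, so not a primitive root.
g = 3: 3^78 ≡ 1 — hits 1, so not a primitive root.
g = 4: 4^78 ≡ 1 — hits 1, so not a primitive root.
g = 5: 5^78 ≡ 156; 5^52 ≡ 12; 5^12 ≡ 130 — none is 1, so 5 is a primitive root.
So 5 is the smallest generator of (Z/157Z)^×.

5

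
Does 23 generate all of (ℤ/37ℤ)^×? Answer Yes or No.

No

φ(37) = 37 − 1 = 36 = 2^2 · 3^2.
It suffices to check that the order of 23 is not a proper divisor of 36: compute 23^(36/q) for q ∈ {2, 3}.
23^18 ≡ 36 (mod 37)  [q = 2: ≢ 1 ✓]
23^12 ≡ 1 (mod 37)  [q = 3: ≡ 1 ✗]
23^12 ≡ 1 shows ord(23) | 12, strictly less than φ(37); not a primitive root.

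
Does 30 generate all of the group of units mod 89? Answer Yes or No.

Yes

φ(89) = 89 − 1 = 88 = 2^3 · 11.
An element g generates (Z/89Z)^× iff g^(88/q) ≢ 1 (mod 89) for each prime q ∈ {2, 11}.
30^44 ≡ 88 (mod 89)  [q = 2: ≢ 1 ✓]
30^8 ≡ 32 (mod 89)  [q = 11: ≢ 1 ✓]
None equal 1, so ord_89(30) = 88: 30 is a primitive root.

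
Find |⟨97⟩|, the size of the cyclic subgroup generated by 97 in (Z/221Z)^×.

48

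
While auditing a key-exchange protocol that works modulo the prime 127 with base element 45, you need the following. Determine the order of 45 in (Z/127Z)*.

126

By Lagrange's theorem, ord_127(45) divides φ(127) = 127 − 1 = 126 = 2 · 3^2 · 7.
Divisors of 126: 1, 2, 3, 6, 7, 9, 14, 18, 21, 42, 63, 126.
Evaluate successive powers at the divisors of 126:
45^1 ≡ 45
45^2 ≡ 120
45^3 ≡ 66
45^6 ≡ 38
45^7 ≡ 59
45^9 ≡ 95
45^14 ≡ 52
45^18 ≡ 8
45^21 ≡ 20
45^42 ≡ 19
45^63 ≡ 126
45^126 ≡ 1
So ord_127(45) = 126.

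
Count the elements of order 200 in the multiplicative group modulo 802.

80

φ(802) = φ(2)·φ(401) = 1·400 = 400 = 2^4 · 5^2.
In a cyclic group of order 400, there are φ(d) elements of order d for each divisor d of 400, and zero for non-divisors.
200 = 2^3 · 5^2 divides 400, and φ(200) = 80.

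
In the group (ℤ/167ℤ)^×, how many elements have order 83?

82

φ(167) = 167 − 1 = 166 = 2 · 83.
In a cyclic group of order 166, there are φ(d) elements of order d for each divisor d of 166, and zero for non-divisors.
83 | 166, and φ(83) = 83 − 1 = 82.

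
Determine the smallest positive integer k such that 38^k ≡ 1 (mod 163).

9

ord(38) | φ(163) = 163 − 1 = 162 = 2 · 3^4.
Divisors of 162: 1, 2, 3, 6, 9, 18, 27, 54, 81, 162.
Test each divisor d:
38^1 ≡ 38 (mod 163)
38^2 ≡ 140 (mod 163)
38^3 ≡ 104 (mod 163)
38^6 ≡ 58 (mod 163)
38^9 ≡ 1 (mod 163) ✓
The smallest such exponent is 9, so the order of 38 is 9.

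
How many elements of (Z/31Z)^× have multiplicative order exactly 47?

φ(31) = 31 − 1 = 30 = 2 · 3 · 5.
In a cyclic group of order 30, there are φ(d) elements of order d for each divisor d of 30, and zero for non-divisors.
Since 47 ∤ 30, the count is 0.

0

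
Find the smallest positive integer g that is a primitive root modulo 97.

5

φ(97) = 97 − 1 = 96 = 2^5 · 3.
g is a primitive root iff g^(96/q) ≢ 1 (mod 97) for each prime q ∈ {2, 3}.
g = 2: 2^48 ≡ 1 — hits 1, so not a primitive root.
g = 3: 3^48 ≡ 1 — hits 1, so not a primitive root.
g = 4: 4^48 ≡ 1 — hits 1, so not a primitive root.
g = 5: 5^48 ≡ 96; 5^32 ≡ 35 — none is 1, so 5 is a primitive root.
So 5 is the smallest generator of (Z/97Z)^×.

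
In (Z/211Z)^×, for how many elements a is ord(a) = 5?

φ(211) = 211 − 1 = 210 = 2 · 3 · 5 · 7.
In a cyclic group of order 210, there are φ(d) elements of order d for each divisor d of 210, and zero for non-divisors.
5 | 210, and φ(5) = 5 − 1 = 4.

4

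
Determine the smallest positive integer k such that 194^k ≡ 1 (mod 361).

By Lagrange's theorem, ord_361(194) divides φ(361) = φ(19^2) = 19·(19−1) = 342 = 2 · 3^2 · 19.
Divisors of 342: 1, 2, 3, 6, 9, 18, 19, 38, 57, 114, 171, 342.
Test each divisor d:
194^1 ≡ 194 (mod 361)
194^2 ≡ 92 (mod 361)
194^3 ≡ 159 (mod 361)
194^6 ≡ 11 (mod 361)
194^9 ≡ 305 (mod 361)
194^18 ≡ 248 (mod 361)
194^19 ≡ 99 (mod 361)
194^38 ≡ 54 (mod 361)
194^57 ≡ 292 (mod 361)
194^114 ≡ 68 (mod 361)
194^171 ≡ 1 (mod 361) ✓
The smallest such exponent is 171, so the order of 194 is 171.

171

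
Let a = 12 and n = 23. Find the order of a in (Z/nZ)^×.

11

The order of 12 must divide φ(23) = 23 − 1 = 22 = 2 · 11.
Divisors of 22: 1, 2, 11, 22.
Compute 12^d (mod 23) for the divisors d until we hit 1:
12^1 ≡ 12
12^2 ≡ 6
12^11 ≡ 1
The smallest such exponent is 11, so the order of 12 is 11.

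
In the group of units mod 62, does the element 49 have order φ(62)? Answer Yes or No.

No

φ(62) = φ(2)·φ(31) = 1·30 = 30 = 2 · 3 · 5.
49 is a primitive root mod 62 iff 49^(φ(62)/q) ≢ 1 for every prime q | φ(62), i.e. q ∈ {2, 3, 5}.
49^15 ≡ 1 (mod 62)  [q = 2: ≡ 1 ✗]
49^10 ≡ 5 (mod 62)  [q = 3: ≢ 1 ✓]
49^6 ≡ 47 (mod 62)  [q = 5: ≢ 1 ✓]
Since 49^15 ≡ 1, the order of 49 divides 15 < 30, so 49 is not a primitive root.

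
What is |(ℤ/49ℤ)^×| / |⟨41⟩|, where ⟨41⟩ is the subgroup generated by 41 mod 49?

3

By Lagrange's theorem, ord_49(41) divides φ(49) = φ(7^2) = 7·(7−1) = 42 = 2 · 3 · 7.
Divisors of 42: 1, 2, 3, 6, 7, 14, 21, 42.
Check 41^d mod 49 for each divisor in increasing order:
41^1 ≡ 41 (mod 49)
41^2 ≡ 15 (mod 49)
41^3 ≡ 27 (mod 49)
41^6 ≡ 43 (mod 49)
41^7 ≡ 48 (mod 49)
41^14 ≡ 1 (mod 49) ✓
The order of 41 is 14, so the subgroup it generates has 14 elements.
The index is φ(49) / ord(41) = 42 / 14 = 3.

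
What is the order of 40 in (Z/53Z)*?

26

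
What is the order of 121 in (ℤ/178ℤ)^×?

11

Since 121 ∈ (Z/178Z)^×, its order divides φ(178) = φ(2)·φ(89) = 1·88 = 88 = 2^3 · 11.
Divisors of 88: 1, 2, 4, 8, 11, 22, 44, 88.
Test each divisor d:
121^1 ≡ 121 (mod 178)
121^2 ≡ 45 (mod 178)
121^4 ≡ 67 (mod 178)
121^8 ≡ 39 (mod 178)
121^11 ≡ 1 (mod 178) ✓
The smallest such exponent is 11, so the order of 121 is 11.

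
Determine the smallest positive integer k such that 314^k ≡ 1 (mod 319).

70

The order of 314 must divide φ(319) = φ(11·29) = (11−1)·(29−1) = 10·28 = 280 = 2^3 · 5 · 7.
Divisors of 280: 1, 2, 4, 5, 7, 8, 10, 14, 20, 28, 35, 40, 56, 70, 140, 280.
Compute 314^d (mod 319) for the divisors d until we hit 1:
314^1 ≡ 314
314^2 ≡ 25
314^4 ≡ 306
314^5 ≡ 65
314^7 ≡ 30
314^8 ≡ 169
314^10 ≡ 78
314^14 ≡ 262
314^20 ≡ 23
314^28 ≡ 59
314^35 ≡ 175
314^40 ≡ 210
314^56 ≡ 291
314^70 ≡ 1
Hence ord(314) = 70.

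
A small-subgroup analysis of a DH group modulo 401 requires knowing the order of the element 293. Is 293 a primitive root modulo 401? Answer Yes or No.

No

φ(401) = 401 − 1 = 400 = 2^4 · 5^2.
Test 293^(400/q) mod 401 for each prime factor q of 400:
293^200 ≡ 400 (mod 401)  [q = 2: ≢ 1 ✓]
293^80 ≡ 1 (mod 401)  [q = 5: ≡ 1 ✗]
Since 293^80 ≡ 1, the order of 293 divides 80 < 400, so 293 is not a primitive root.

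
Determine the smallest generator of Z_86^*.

3

φ(86) = φ(2)·φ(43) = 1·42 = 42 = 2 · 3 · 7.
g is a primitive root iff g^(42/q) ≢ 1 (mod 86) for each prime q ∈ {2, 3, 7}.
g = 2: gcd(2, 86) = 2 > 1, not a unit — skip.
g = 3: 3^21 ≡ 85; 3^14 ≡ 79; 3^6 ≡ 41 — none is 1, so 3 is a primitive root.
The smallest primitive root modulo 86 is 3.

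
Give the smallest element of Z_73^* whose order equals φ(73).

5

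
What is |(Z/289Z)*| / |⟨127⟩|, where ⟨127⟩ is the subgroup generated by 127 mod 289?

2

ord(127) | φ(289) = φ(17^2) = 17·(17−1) = 272 = 2^4 · 17.
Divisors of 272: 1, 2, 4, 8, 16, 17, 34, 68, 136, 272.
Compute 127^d (mod 289) for the divisors d until we hit 1:
127^1 ≡ 127
127^2 ≡ 234
127^4 ≡ 135
127^8 ≡ 18
127^16 ≡ 35
127^17 ≡ 110
127^34 ≡ 251
127^68 ≡ 288
127^136 ≡ 1
So ord_289(127) = 136, hence |⟨127⟩| = 136.
The index is φ(289) / ord(127) = 272 / 136 = 2.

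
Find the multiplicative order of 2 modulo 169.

156

The order of 2 must divide φ(169) = φ(13^2) = 13·(13−1) = 156 = 2^2 · 3 · 13.
Divisors of 156: 1, 2, 3, 4, 6, 12, 13, 26, 39, 52, 78, 156.
Compute 2^d (mod 169) for the divisors d until we hit 1:
2^1 ≡ 2 (mod 169)
2^2 ≡ 4 (mod 169)
2^3 ≡ 8 (mod 169)
2^4 ≡ 16 (mod 169)
2^6 ≡ 64 (mod 169)
2^12 ≡ 40 (mod 169)
2^13 ≡ 80 (mod 169)
2^26 ≡ 147 (mod 169)
2^39 ≡ 99 (mod 169)
2^52 ≡ 146 (mod 169)
2^78 ≡ 168 (mod 169)
2^156 ≡ 1 (mod 169) ✓
The smallest such exponent is 156, so the order of 2 is 156.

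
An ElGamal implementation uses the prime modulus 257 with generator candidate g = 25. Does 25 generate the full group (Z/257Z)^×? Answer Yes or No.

φ(257) = 257 − 1 = 256 = 2^8.
It suffices to check that the order of 25 is not a proper divisor of 256: compute 25^(256/q) for q ∈ {2}.
25^128 ≡ 1 (mod 257)  [q = 2: ≡ 1 ✗]
25^128 ≡ 1 shows ord(25) | 128, strictly less than φ(257); not a primitive root.

No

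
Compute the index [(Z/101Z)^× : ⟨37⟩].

By Lagrange's theorem, ord_101(37) divides φ(101) = 101 − 1 = 100 = 2^2 · 5^2.
Divisors of 100: 1, 2, 4, 5, 10, 20, 25, 50, 100.
Check 37^d mod 101 for each divisor in increasing order:
37^1 ≡ 37 (mod 101)
37^2 ≡ 56 (mod 101)
37^4 ≡ 5 (mod 101)
37^5 ≡ 84 (mod 101)
37^10 ≡ 87 (mod 101)
37^20 ≡ 95 (mod 101)
37^25 ≡ 1 (mod 101) ✓
Thus |⟨37⟩| = ord(37) = 25.
[(Z/101Z)^× : ⟨37⟩] = 100/25 = 4.

4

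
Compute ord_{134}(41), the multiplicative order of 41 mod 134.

ord(41) | φ(134) = φ(2)·φ(67) = 1·66 = 66 = 2 · 3 · 11.
Divisors of 66: 1, 2, 3, 6, 11, 22, 33, 66.
Test each divisor d:
41^1 ≡ 41
41^2 ≡ 73
41^3 ≡ 45
41^6 ≡ 15
41^11 ≡ 97
41^22 ≡ 29
41^33 ≡ 133
41^66 ≡ 1
Therefore the multiplicative order of 41 modulo 134 is 66.

66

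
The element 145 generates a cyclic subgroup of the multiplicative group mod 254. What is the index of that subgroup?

2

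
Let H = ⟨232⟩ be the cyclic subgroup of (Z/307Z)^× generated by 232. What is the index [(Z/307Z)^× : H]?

2

Since 232 ∈ (Z/307Z)^×, its order divides φ(307) = 307 − 1 = 306 = 2 · 3^2 · 17.
Divisors of 306: 1, 2, 3, 6, 9, 17, 18, 34, 51, 102, 153, 306.
Test each divisor d:
232^1 ≡ 232
232^2 ≡ 99
232^3 ≡ 250
232^6 ≡ 179
232^9 ≡ 235
232^17 ≡ 287
232^18 ≡ 272
232^34 ≡ 93
232^51 ≡ 289
232^102 ≡ 17
232^153 ≡ 1
Thus |⟨232⟩| = ord(232) = 153.
The index is φ(307) / ord(232) = 306 / 153 = 2.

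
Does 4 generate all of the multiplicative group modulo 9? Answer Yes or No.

No

φ(9) = φ(3^2) = 3·(3−1) = 6 = 2 · 3.
An element g generates (Z/9Z)^× iff g^(6/q) ≢ 1 (mod 9) for each prime q ∈ {2, 3}.
4^3 ≡ 1 (mod 9)  [q = 2: ≡ 1 ✗]
4^2 ≡ 7 (mod 9)  [q = 3: ≢ 1 ✓]
Since 4^3 ≡ 1, the order of 4 divides 3 < 6, so 4 is not a primitive root.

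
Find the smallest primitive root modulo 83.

φ(83) = 83 − 1 = 82 = 2 · 41.
g is a primitive root iff g^(82/q) ≢ 1 (mod 83) for each prime q ∈ {2, 41}.
g = 2: 2^41 ≡ 82; 2^2 ≡ 4 — none is 1, so 2 is a primitive root.
The smallest primitive root modulo 83 is 2.

2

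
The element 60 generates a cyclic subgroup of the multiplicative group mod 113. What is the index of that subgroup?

4

The order of 60 must divide φ(113) = 113 − 1 = 112 = 2^4 · 7.
Divisors of 112: 1, 2, 4, 7, 8, 14, 16, 28, 56, 112.
Compute 60^d (mod 113) for the divisors d until we hit 1:
60^1 ≡ 60
60^2 ≡ 97
60^4 ≡ 30
60^7 ≡ 15
60^8 ≡ 109
60^14 ≡ 112
60^16 ≡ 16
60^28 ≡ 1
The order of 60 is 28, so the subgroup it generates has 28 elements.
[(Z/113Z)^× : ⟨60⟩] = 112/28 = 4.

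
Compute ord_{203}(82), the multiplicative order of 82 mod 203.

42

ord(82) | φ(203) = φ(7·29) = (7−1)·(29−1) = 6·28 = 168 = 2^3 · 3 · 7.
Divisors of 168: 1, 2, 3, 4, 6, 7, 8, 12, 14, 21, 24, 28, 42, 56, 84, 168.
Evaluate successive powers at the divisors of 168:
82^1 ≡ 82
82^2 ≡ 25
82^3 ≡ 20
82^4 ≡ 16
82^6 ≡ 197
82^7 ≡ 117
82^8 ≡ 53
82^12 ≡ 36
82^14 ≡ 88
82^21 ≡ 146
82^24 ≡ 78
82^28 ≡ 30
82^42 ≡ 1
Hence ord(82) = 42.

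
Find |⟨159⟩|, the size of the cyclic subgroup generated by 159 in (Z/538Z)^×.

268

By Lagrange's theorem, ord_538(159) divides φ(538) = φ(2)·φ(269) = 1·268 = 268 = 2^2 · 67.
Divisors of 268: 1, 2, 4, 67, 134, 268.
Check 159^d mod 538 for each divisor in increasing order:
159^1 ≡ 159
159^2 ≡ 533
159^4 ≡ 25
159^67 ≡ 187
159^134 ≡ 537
159^268 ≡ 1
The smallest such exponent is 268, so the order of 159 is 268.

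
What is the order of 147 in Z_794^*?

The order of 147 must divide φ(794) = φ(2)·φ(397) = 1·396 = 396 = 2^2 · 3^2 · 11.
Divisors of 396: 1, 2, 3, 4, 6, 9, 11, 12, 18, 22, 33, 36, 44, 66, 99, 132, 198, 396.
Check 147^d mod 794 for each divisor in increasing order:
147^1 ≡ 147 (mod 794)
147^2 ≡ 171 (mod 794)
147^3 ≡ 523 (mod 794)
147^4 ≡ 657 (mod 794)
147^6 ≡ 393 (mod 794)
147^9 ≡ 687 (mod 794)
147^11 ≡ 759 (mod 794)
147^12 ≡ 413 (mod 794)
147^18 ≡ 333 (mod 794)
147^22 ≡ 431 (mod 794)
147^33 ≡ 1 (mod 794) ✓
Hence ord(147) = 33.

33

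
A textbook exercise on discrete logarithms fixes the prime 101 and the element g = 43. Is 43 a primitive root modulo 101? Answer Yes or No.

No

φ(101) = 101 − 1 = 100 = 2^2 · 5^2.
An element g generates (Z/101Z)^× iff g^(100/q) ≢ 1 (mod 101) for each prime q ∈ {2, 5}.
43^50 ≡ 1 (mod 101)  [q = 2: ≡ 1 ✗]
43^20 ≡ 36 (mod 101)  [q = 5: ≢ 1 ✓]
43^50 ≡ 1 shows ord(43) | 50, strictly less than φ(101); not a primitive root.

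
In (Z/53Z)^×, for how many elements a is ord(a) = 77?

0

φ(53) = 53 − 1 = 52 = 2^2 · 13.
Since (Z/53Z)^× is cyclic of order 52, the number of elements of order d is φ(d) when d | 52 and 0 otherwise.
Since 77 ∤ 52, the count is 0.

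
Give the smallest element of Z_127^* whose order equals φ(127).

3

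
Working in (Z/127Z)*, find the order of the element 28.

18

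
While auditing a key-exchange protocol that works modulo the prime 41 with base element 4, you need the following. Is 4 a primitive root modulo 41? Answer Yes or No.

No

φ(41) = 41 − 1 = 40 = 2^3 · 5.
Test 4^(40/q) mod 41 for each prime factor q of 40:
4^20 ≡ 1 (mod 41)  [q = 2: ≡ 1 ✗]
4^8 ≡ 18 (mod 41)  [q = 5: ≢ 1 ✓]
The check at q = 2 fails, so 4 generates a proper subgroup.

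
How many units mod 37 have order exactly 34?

0

φ(37) = 37 − 1 = 36 = 2^2 · 3^2.
In a cyclic group of order 36, there are φ(d) elements of order d for each divisor d of 36, and zero for non-divisors.
Since 34 ∤ 36, the count is 0.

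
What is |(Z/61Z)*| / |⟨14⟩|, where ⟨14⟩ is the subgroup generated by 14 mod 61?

10

Since 14 ∈ (Z/61Z)^×, its order divides φ(61) = 61 − 1 = 60 = 2^2 · 3 · 5.
Divisors of 60: 1, 2, 3, 4, 5, 6, 10, 12, 15, 20, 30, 60.
Compute 14^d (mod 61) for the divisors d until we hit 1:
14^1 ≡ 14 (mod 61)
14^2 ≡ 13 (mod 61)
14^3 ≡ 60 (mod 61)
14^4 ≡ 47 (mod 61)
14^5 ≡ 48 (mod 61)
14^6 ≡ 1 (mod 61) ✓
So ord_61(14) = 6, hence |⟨14⟩| = 6.
Index = |(Z/61Z)^×| / |⟨14⟩| = 60 / 6 = 10.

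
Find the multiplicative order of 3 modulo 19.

18

ord(3) | φ(19) = 19 − 1 = 18 = 2 · 3^2.
Divisors of 18: 1, 2, 3, 6, 9, 18.
Compute 3^d (mod 19) for the divisors d until we hit 1:
3^1 ≡ 3 (mod 19)
3^2 ≡ 9 (mod 19)
3^3 ≡ 8 (mod 19)
3^6 ≡ 7 (mod 19)
3^9 ≡ 18 (mod 19)
3^18 ≡ 1 (mod 19) ✓
So ord_19(3) = 18.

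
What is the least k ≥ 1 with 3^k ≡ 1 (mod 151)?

50

ord(3) | φ(151) = 151 − 1 = 150 = 2 · 3 · 5^2.
Divisors of 150: 1, 2, 3, 5, 6, 10, 15, 25, 30, 50, 75, 150.
Compute 3^d (mod 151) for the divisors d until we hit 1:
3^1 ≡ 3 (mod 151)
3^2 ≡ 9 (mod 151)
3^3 ≡ 27 (mod 151)
3^5 ≡ 92 (mod 151)
3^6 ≡ 125 (mod 151)
3^10 ≡ 8 (mod 151)
3^15 ≡ 132 (mod 151)
3^25 ≡ 150 (mod 151)
3^30 ≡ 59 (mod 151)
3^50 ≡ 1 (mod 151) ✓
Therefore the multiplicative order of 3 modulo 151 is 50.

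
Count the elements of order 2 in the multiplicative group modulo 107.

φ(107) = 107 − 1 = 106 = 2 · 53.
(Z/107Z)^× is cyclic (|G| = 106); a cyclic group of order m has exactly φ(d) elements of each order d | m, and none otherwise.
2 | 106, and φ(2) = 2 − 1 = 1.

1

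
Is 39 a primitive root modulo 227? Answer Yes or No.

Yes

φ(227) = 227 − 1 = 226 = 2 · 113.
It suffices to check that the order of 39 is not a proper divisor of 226: compute 39^(226/q) for q ∈ {2, 113}.
39^113 ≡ 226 (mod 227)  [q = 2: ≢ 1 ✓]
39^2 ≡ 159 (mod 227)  [q = 113: ≢ 1 ✓]
Every test exponent gives a nontrivial residue, hence 39 generates the full group.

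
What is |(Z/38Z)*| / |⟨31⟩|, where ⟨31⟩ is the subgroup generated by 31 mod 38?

3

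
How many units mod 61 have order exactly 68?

0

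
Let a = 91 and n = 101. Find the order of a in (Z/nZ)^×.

4

The order of 91 must divide φ(101) = 101 − 1 = 100 = 2^2 · 5^2.
Divisors of 100: 1, 2, 4, 5, 10, 20, 25, 50, 100.
Compute 91^d (mod 101) for the divisors d until we hit 1:
91^1 ≡ 91
91^2 ≡ 100
91^4 ≡ 1
So ord_101(91) = 4.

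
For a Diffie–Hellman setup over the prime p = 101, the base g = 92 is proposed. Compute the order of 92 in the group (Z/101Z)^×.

25

ord(92) | φ(101) = 101 − 1 = 100 = 2^2 · 5^2.
Divisors of 100: 1, 2, 4, 5, 10, 20, 25, 50, 100.
Test each divisor d:
92^1 ≡ 92
92^2 ≡ 81
92^4 ≡ 97
92^5 ≡ 36
92^10 ≡ 84
92^20 ≡ 87
92^25 ≡ 1
So ord_101(92) = 25.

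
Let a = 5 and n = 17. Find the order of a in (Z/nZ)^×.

16

By Lagrange's theorem, ord_17(5) divides φ(17) = 17 − 1 = 16 = 2^4.
Divisors of 16: 1, 2, 4, 8, 16.
Compute 5^d (mod 17) for the divisors d until we hit 1:
5^1 ≡ 5 (mod 17)
5^2 ≡ 8 (mod 17)
5^4 ≡ 13 (mod 17)
5^8 ≡ 16 (mod 17)
5^16 ≡ 1 (mod 17) ✓
Therefore the multiplicative order of 5 modulo 17 is 16.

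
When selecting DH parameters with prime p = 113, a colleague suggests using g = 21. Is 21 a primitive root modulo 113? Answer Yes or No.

Yes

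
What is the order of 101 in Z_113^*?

112

The order of 101 must divide φ(113) = 113 − 1 = 112 = 2^4 · 7.
Divisors of 112: 1, 2, 4, 7, 8, 14, 16, 28, 56, 112.
Evaluate successive powers at the divisors of 112:
101^1 ≡ 101 (mod 113)
101^2 ≡ 31 (mod 113)
101^4 ≡ 57 (mod 113)
101^7 ≡ 40 (mod 113)
101^8 ≡ 85 (mod 113)
101^14 ≡ 18 (mod 113)
101^16 ≡ 106 (mod 113)
101^28 ≡ 98 (mod 113)
101^56 ≡ 112 (mod 113)
101^112 ≡ 1 (mod 113) ✓
Hence ord(101) = 112.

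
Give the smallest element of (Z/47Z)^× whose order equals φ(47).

5

φ(47) = 47 − 1 = 46 = 2 · 23.
g is a primitive root iff g^(46/q) ≢ 1 (mod 47) for each prime q ∈ {2, 23}.
g = 2: 2^23 ≡ 1 — hits 1, so not a primitive root.
g = 3: 3^23 ≡ 1 — hits 1, so not a primitive root.
g = 4: 4^23 ≡ 1 — hits 1, so not a primitive root.
g = 5: 5^23 ≡ 46; 5^2 ≡ 25 — none is 1, so 5 is a primitive root.
The smallest primitive root modulo 47 is 5.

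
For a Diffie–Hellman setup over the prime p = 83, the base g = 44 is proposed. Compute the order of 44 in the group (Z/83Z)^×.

41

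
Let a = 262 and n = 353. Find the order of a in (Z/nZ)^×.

88

The order of 262 must divide φ(353) = 353 − 1 = 352 = 2^5 · 11.
Divisors of 352: 1, 2, 4, 8, 11, 16, 22, 32, 44, 88, 176, 352.
Check 262^d mod 353 for each divisor in increasing order:
262^1 ≡ 262
262^2 ≡ 162
262^4 ≡ 122
262^8 ≡ 58
262^11 ≡ 283
262^16 ≡ 187
262^22 ≡ 311
262^32 ≡ 22
262^44 ≡ 352
262^88 ≡ 1
So ord_353(262) = 88.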